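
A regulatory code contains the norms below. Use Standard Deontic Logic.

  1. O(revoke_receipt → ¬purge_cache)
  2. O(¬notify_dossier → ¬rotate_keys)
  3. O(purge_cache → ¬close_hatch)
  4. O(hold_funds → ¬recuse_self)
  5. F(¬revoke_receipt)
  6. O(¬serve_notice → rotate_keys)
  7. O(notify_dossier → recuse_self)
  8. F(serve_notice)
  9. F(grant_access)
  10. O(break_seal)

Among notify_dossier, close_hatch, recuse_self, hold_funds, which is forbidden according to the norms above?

hold_funds

F(serve_notice) at premise 8 means O(¬serve_notice).
With premise 6, O(¬serve_notice → rotate_keys), the K-axiom yields O(rotate_keys).
Premise 2, O(¬notify_dossier → ¬rotate_keys), contraposes to O(rotate_keys → notify_dossier); with O(rotate_keys) we get O(notify_dossier).
Premise 7 is O(notify_dossier → recuse_self); since O(notify_dossier), deontic closure gives O(recuse_self).
Premise 4, O(hold_funds → ¬recuse_self), contraposes to O(recuse_self → ¬hold_funds); with O(recuse_self) we get O(¬hold_funds).
So O(¬hold_funds) holds, i.e. hold_funds is forbidden. None of the other listed options is forbidden under the premises.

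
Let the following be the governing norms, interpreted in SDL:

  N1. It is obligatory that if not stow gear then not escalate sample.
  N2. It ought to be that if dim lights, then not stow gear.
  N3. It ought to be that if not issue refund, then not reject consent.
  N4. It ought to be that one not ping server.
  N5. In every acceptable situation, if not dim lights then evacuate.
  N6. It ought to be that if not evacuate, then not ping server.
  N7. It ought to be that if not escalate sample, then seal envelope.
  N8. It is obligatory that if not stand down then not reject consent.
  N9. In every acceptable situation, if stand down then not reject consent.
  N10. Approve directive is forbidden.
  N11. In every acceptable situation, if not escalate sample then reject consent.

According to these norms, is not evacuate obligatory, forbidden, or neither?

Premises 8 and 9 cover both cases: O(¬stand_down → ¬reject_consent) and O(stand_down → ¬reject_consent). Since ¬stand_down ∨ stand_down is a tautology, O(¬reject_consent) follows.
Premise 11 is O(¬escalate_sample → reject_consent); contrapositively O(¬reject_consent → escalate_sample). Since O(¬reject_consent) holds, K gives O(escalate_sample).
Premise 1, O(¬stow_gear → ¬escalate_sample), contraposes to O(escalate_sample → stow_gear); with O(escalate_sample) we get O(stow_gear).
Premise 2, O(dim_lights → ¬stow_gear), contraposes to O(stow_gear → ¬dim_lights); with O(stow_gear) we get O(¬dim_lights).
With premise 5, O(¬dim_lights → evacuate), the K-axiom yields O(evacuate).
Premises 3, 4, 6, 7, 10 do not contribute to this derivation.
Thus O(evacuate), which is F(¬evacuate): ¬evacuate is forbidden.

Forbidden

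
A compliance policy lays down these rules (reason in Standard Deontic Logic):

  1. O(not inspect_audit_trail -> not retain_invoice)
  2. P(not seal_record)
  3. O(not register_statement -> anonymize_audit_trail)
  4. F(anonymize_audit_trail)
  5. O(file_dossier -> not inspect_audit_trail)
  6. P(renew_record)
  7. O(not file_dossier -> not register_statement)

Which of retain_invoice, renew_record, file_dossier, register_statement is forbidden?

retain_invoice

Premise 4 is F(anonymize_audit_trail), i.e. O(not anonymize_audit_trail).
Premise 3, O(not register_statement -> anonymize_audit_trail), contraposes to O(not anonymize_audit_trail -> register_statement); with O(not anonymize_audit_trail) we get O(register_statement).
Premise 7, O(not file_dossier -> not register_statement), contraposes to O(register_statement -> file_dossier); with O(register_statement) we get O(file_dossier).
With premise 5, O(file_dossier -> not inspect_audit_trail), the K-axiom yields O(not inspect_audit_trail).
From O(not inspect_audit_trail) and premise 1, O(not inspect_audit_trail -> not retain_invoice), we obtain O(not retain_invoice).
So O(not retain_invoice) holds, i.e. retain_invoice is forbidden. None of the other listed options is forbidden under the premises.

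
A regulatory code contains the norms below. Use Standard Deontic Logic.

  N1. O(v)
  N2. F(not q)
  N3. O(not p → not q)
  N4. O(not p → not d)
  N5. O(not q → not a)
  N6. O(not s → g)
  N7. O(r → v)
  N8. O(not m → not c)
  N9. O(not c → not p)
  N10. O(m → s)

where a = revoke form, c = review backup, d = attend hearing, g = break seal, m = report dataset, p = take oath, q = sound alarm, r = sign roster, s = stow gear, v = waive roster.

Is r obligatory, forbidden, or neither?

Premise 7 is O(r → v); even if O(v) held, inferring O(r) would be affirming the consequent — invalid.
No premise or chain of K-axiom applications forces O(r), and none forces O(not r). So r is neither obligatory nor forbidden under these norms.

Neither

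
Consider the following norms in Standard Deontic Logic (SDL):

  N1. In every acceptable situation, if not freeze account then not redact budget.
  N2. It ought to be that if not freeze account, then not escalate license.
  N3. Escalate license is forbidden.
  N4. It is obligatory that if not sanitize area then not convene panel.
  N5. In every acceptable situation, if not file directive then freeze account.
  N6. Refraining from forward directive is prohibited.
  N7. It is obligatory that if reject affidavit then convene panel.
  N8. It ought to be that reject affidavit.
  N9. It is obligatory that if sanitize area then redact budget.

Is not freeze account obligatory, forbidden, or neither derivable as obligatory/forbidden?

Forbidden

Premise 8 states O(reject_affidavit) outright.
Applying K to premise 7 (O(reject_affidavit → convene_panel)) and O(reject_affidavit) yields O(convene_panel).
The contrapositive of premise 4 (O(¬sanitize_area → ¬convene_panel)) is O(convene_panel → sanitize_area), and O(convene_panel) is already established, so O(sanitize_area).
Premise 9 is O(sanitize_area → redact_budget); since O(sanitize_area), deontic closure gives O(redact_budget).
Premise 1 is O(¬freeze_account → ¬redact_budget); contrapositively O(redact_budget → freeze_account). Since O(redact_budget) holds, K gives O(freeze_account).
Premises 2, 3, 5, 6 do not contribute to this derivation.
Thus O(freeze_account), which is F(¬freeze_account): ¬freeze_account is forbidden.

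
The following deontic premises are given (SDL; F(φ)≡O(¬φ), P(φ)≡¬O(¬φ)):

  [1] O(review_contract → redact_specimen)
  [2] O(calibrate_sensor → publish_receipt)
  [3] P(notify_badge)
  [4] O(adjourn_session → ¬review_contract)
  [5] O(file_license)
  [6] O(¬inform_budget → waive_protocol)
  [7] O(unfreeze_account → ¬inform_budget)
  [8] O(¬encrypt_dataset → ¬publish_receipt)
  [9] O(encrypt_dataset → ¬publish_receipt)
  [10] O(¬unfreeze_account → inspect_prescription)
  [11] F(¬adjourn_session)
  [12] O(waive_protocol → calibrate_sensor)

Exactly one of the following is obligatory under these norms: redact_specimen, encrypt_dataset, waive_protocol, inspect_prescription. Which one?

inspect_prescription

Premises 8 and 9 are O(¬encrypt_dataset → ¬publish_receipt) and O(encrypt_dataset → ¬publish_receipt); every ideal world satisfies ¬encrypt_dataset or encrypt_dataset, so in either case ¬publish_receipt holds — hence O(¬publish_receipt).
The contrapositive of premise 2 (O(calibrate_sensor → publish_receipt)) is O(¬publish_receipt → ¬calibrate_sensor), and O(¬publish_receipt) is already established, so O(¬calibrate_sensor).
Premise 12, O(waive_protocol → calibrate_sensor), contraposes to O(¬calibrate_sensor → ¬waive_protocol); with O(¬calibrate_sensor) we get O(¬waive_protocol).
Premise 6 is O(¬inform_budget → waive_protocol); contrapositively O(¬waive_protocol → inform_budget). Since O(¬waive_protocol) holds, K gives O(inform_budget).
Premise 7, O(unfreeze_account → ¬inform_budget), contraposes to O(inform_budget → ¬unfreeze_account); with O(inform_budget) we get O(¬unfreeze_account).
With premise 10, O(¬unfreeze_account → inspect_prescription), the K-axiom yields O(inspect_prescription).
So O(inspect_prescription) holds — inspect_prescription is obligatory. None of the other listed options is made obligatory by any chain of premises.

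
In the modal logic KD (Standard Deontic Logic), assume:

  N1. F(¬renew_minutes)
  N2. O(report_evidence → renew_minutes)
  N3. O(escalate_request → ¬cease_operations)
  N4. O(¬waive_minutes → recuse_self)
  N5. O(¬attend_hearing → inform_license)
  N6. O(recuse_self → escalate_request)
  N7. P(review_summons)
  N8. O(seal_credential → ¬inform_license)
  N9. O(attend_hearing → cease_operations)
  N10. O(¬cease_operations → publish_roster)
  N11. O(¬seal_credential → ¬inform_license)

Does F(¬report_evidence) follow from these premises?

No

Premise 2 is O(report_evidence → renew_minutes); even if O(renew_minutes) held, inferring O(report_evidence) would be affirming the consequent — invalid.
No other premise forces O(report_evidence). An ideal world satisfying every premise can still have ¬report_evidence true, so F(¬report_evidence) is not derivable.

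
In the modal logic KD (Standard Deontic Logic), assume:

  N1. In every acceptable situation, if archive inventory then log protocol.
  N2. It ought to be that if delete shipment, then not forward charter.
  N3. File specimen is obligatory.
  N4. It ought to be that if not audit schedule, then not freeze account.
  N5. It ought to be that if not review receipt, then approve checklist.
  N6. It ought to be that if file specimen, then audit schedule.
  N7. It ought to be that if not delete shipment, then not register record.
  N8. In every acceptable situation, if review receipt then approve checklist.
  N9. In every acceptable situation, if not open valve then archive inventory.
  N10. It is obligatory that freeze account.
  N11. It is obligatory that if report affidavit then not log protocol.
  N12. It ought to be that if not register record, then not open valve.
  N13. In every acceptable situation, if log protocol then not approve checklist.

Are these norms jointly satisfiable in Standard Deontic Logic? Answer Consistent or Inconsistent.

Premise 4 is O(¬audit_schedule → ¬freeze_account), but O(¬audit_schedule) is not derivable from the premises, so it does not yield O(¬freeze_account).
So O(¬freeze_account) is not derivable, and the apparent clash with O(freeze_account) does not arise.
A world satisfying every obligation exists (e.g. approve_checklist=true, archive_inventory=false, audit_schedule=true, delete_shipment=true, file_specimen=true, forward_charter=false, freeze_account=true, log_protocol=false, open_valve=true, register_record=true, report_affidavit=false, review_receipt=false); no atom is both obligatory and forbidden, so the set is consistent.

Consistent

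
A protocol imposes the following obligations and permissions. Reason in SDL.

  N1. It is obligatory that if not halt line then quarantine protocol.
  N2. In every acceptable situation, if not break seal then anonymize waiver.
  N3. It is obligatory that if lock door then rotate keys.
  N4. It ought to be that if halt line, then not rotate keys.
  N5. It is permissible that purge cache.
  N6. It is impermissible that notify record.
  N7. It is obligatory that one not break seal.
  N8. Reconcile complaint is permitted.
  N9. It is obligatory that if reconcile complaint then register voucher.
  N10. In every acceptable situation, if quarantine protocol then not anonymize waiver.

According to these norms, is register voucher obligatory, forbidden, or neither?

Premise 9 is O(reconcile_complaint → register_voucher), but O(reconcile_complaint) is not derivable from the premises (the permission P(reconcile_complaint) asserts only ¬O(¬reconcile_complaint), not O(reconcile_complaint)), so it does not yield O(register_voucher).
No premise or chain of K-axiom applications forces O(register_voucher), and none forces O(¬register_voucher). So register_voucher is neither obligatory nor forbidden under these norms.

Neither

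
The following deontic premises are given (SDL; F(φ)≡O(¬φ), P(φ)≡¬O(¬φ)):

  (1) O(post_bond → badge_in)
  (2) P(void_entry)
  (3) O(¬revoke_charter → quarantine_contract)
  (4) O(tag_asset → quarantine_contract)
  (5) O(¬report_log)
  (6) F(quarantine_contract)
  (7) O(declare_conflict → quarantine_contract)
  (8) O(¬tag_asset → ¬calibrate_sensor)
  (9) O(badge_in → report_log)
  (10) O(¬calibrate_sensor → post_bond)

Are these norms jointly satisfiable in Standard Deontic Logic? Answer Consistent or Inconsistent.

Premise 5 gives O(¬report_log).
Premise 9 is O(badge_in → report_log); contrapositively O(¬report_log → ¬badge_in). Since O(¬report_log) holds, K gives O(¬badge_in).
Premise 1, O(post_bond → badge_in), contraposes to O(¬badge_in → ¬post_bond); with O(¬badge_in) we get O(¬post_bond).
Premise 10 is O(¬calibrate_sensor → post_bond); contrapositively O(¬post_bond → calibrate_sensor). Since O(¬post_bond) holds, K gives O(calibrate_sensor).
Premise 8 is O(¬tag_asset → ¬calibrate_sensor); contrapositively O(calibrate_sensor → tag_asset). Since O(calibrate_sensor) holds, K gives O(tag_asset).
With premise 4, O(tag_asset → quarantine_contract), the K-axiom yields O(quarantine_contract).
However, F(quarantine_contract) at premise 6 amounts to O(¬quarantine_contract).
We now have both O(quarantine_contract) and O(¬quarantine_contract) — quarantine_contract is simultaneously obligatory and forbidden, violating the D-axiom.

Inconsistent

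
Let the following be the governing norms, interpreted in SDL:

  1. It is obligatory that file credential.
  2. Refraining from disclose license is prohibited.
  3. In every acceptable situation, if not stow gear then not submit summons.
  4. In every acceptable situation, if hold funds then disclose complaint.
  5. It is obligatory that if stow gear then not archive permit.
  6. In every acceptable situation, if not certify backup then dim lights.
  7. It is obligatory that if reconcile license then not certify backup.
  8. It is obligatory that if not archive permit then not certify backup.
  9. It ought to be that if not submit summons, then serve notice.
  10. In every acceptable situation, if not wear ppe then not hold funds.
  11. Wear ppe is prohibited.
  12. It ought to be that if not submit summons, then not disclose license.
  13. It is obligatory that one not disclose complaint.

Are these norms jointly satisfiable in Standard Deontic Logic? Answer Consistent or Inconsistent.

Consistent

Premise 4 is O(hold_funds → disclose_complaint), but O(hold_funds) is not derivable from the premises, so it does not yield O(disclose_complaint).
So O(disclose_complaint) is not derivable, and the apparent clash with O(¬disclose_complaint) does not arise.
A world satisfying every obligation exists (e.g. archive_permit=false, certify_backup=false, dim_lights=true, disclose_complaint=false, disclose_license=true, file_credential=true, hold_funds=false, reconcile_license=false, serve_notice=false, stow_gear=true, submit_summons=true, wear_ppe=false); no atom is both obligatory and forbidden, so the set is consistent.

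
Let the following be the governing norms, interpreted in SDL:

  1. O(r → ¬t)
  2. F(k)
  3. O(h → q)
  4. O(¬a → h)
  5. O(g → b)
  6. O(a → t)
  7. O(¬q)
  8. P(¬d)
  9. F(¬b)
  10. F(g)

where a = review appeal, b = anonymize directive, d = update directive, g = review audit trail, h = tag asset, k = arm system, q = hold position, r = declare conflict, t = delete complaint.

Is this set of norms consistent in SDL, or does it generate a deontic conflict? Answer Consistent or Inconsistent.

Premise 5 is O(g → b); even if O(b) held, inferring O(g) would be affirming the consequent — invalid.
So O(g) is not derivable, and the apparent clash with O(¬g) does not arise.
A world satisfying every obligation exists (e.g. a=true, b=true, d=false, g=false, h=false, k=false, q=false, r=false, t=true); no atom is both obligatory and forbidden, so the set is consistent.

Consistent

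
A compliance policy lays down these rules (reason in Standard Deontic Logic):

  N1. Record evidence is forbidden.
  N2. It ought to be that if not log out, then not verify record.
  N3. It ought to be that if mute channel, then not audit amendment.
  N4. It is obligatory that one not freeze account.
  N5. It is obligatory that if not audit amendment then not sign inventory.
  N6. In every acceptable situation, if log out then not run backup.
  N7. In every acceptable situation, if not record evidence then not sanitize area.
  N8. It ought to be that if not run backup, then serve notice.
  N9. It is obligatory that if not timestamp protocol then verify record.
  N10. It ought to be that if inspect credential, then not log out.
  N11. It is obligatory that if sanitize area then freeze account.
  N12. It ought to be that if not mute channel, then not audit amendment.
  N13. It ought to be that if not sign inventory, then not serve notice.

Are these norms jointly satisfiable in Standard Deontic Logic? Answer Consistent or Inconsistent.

Consistent

Premise 11 is O(sanitize_area → freeze_account), but O(sanitize_area) is not derivable from the premises, so it does not yield O(freeze_account).
So O(freeze_account) is not derivable, and the apparent clash with O(¬freeze_account) does not arise.
A world satisfying every obligation exists (e.g. audit_amendment=false, freeze_account=false, inspect_credential=false, log_out=false, mute_channel=false, record_evidence=false, run_backup=true, sanitize_area=false, serve_notice=false, sign_inventory=false, timestamp_protocol=true, verify_record=false); no atom is both obligatory and forbidden, so the set is consistent.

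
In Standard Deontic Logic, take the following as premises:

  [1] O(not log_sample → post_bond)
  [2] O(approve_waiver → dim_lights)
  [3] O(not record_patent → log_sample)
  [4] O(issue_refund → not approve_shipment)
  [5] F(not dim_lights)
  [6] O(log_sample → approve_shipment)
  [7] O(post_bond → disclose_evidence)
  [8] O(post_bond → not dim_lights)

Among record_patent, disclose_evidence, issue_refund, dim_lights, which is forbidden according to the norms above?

issue_refund

F(not dim_lights) at premise 5 means O(dim_lights).
Premise 8 is O(post_bond → not dim_lights); contrapositively O(dim_lights → not post_bond). Since O(dim_lights) holds, K gives O(not post_bond).
The contrapositive of premise 1 (O(not log_sample → post_bond)) is O(not post_bond → log_sample), and O(not post_bond) is already established, so O(log_sample).
From O(log_sample) and premise 6, O(log_sample → approve_shipment), we obtain O(approve_shipment).
Premise 4 is O(issue_refund → not approve_shipment); contrapositively O(approve_shipment → not issue_refund). Since O(approve_shipment) holds, K gives O(not issue_refund).
So O(not issue_refund) holds, i.e. issue_refund is forbidden. None of the other listed options is forbidden under the premises.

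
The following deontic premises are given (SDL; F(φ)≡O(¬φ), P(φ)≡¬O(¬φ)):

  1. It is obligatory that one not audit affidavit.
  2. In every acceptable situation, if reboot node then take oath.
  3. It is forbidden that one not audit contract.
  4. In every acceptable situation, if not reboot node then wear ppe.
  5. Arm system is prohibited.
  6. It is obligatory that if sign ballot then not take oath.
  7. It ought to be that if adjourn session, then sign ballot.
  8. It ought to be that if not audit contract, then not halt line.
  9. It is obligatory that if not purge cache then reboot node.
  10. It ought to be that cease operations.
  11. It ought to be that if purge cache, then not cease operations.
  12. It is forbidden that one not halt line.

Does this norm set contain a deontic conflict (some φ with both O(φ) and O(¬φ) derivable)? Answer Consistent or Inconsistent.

Consistent

Premise 8 is O(¬audit_contract → ¬halt_line), but O(¬audit_contract) is not derivable from the premises, so it does not yield O(¬halt_line).
So O(¬halt_line) is not derivable, and the apparent clash with O(halt_line) does not arise.
A world satisfying every obligation exists (e.g. adjourn_session=false, arm_system=false, audit_affidavit=false, audit_contract=true, cease_operations=true, halt_line=true, purge_cache=false, reboot_node=true, sign_ballot=false, take_oath=true, wear_ppe=false); no atom is both obligatory and forbidden, so the set is consistent.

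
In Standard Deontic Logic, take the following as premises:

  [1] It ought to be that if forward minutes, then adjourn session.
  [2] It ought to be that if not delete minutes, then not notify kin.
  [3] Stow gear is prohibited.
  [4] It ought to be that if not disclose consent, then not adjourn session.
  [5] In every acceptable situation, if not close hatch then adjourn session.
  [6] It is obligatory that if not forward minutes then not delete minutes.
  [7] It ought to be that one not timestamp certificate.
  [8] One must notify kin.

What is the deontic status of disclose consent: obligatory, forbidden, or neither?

Obligatory

Premise 8 gives O(notify_kin).
The contrapositive of premise 2 (O(¬delete_minutes → ¬notify_kin)) is O(notify_kin → delete_minutes), and O(notify_kin) is already established, so O(delete_minutes).
Premise 6, O(¬forward_minutes → ¬delete_minutes), contraposes to O(delete_minutes → forward_minutes); with O(delete_minutes) we get O(forward_minutes).
With premise 1, O(forward_minutes → adjourn_session), the K-axiom yields O(adjourn_session).
Premise 4, O(¬disclose_consent → ¬adjourn_session), contraposes to O(adjourn_session → disclose_consent); with O(adjourn_session) we get O(disclose_consent).
Premises 3, 5, 7 do not contribute to this derivation.
Hence disclose_consent is obligatory.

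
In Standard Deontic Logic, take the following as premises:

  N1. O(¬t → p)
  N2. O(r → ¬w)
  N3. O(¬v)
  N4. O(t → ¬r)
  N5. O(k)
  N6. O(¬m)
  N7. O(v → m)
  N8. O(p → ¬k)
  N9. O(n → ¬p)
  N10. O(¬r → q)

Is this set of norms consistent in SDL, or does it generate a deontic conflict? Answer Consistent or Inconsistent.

Consistent

Premise 7 is O(v → m), but O(v) is not derivable from the premises, so it does not yield O(m).
So O(m) is not derivable, and the apparent clash with O(¬m) does not arise.
A world satisfying every obligation exists (e.g. k=true, m=false, n=false, p=false, q=true, r=false, t=true, v=false, w=false); no atom is both obligatory and forbidden, so the set is consistent.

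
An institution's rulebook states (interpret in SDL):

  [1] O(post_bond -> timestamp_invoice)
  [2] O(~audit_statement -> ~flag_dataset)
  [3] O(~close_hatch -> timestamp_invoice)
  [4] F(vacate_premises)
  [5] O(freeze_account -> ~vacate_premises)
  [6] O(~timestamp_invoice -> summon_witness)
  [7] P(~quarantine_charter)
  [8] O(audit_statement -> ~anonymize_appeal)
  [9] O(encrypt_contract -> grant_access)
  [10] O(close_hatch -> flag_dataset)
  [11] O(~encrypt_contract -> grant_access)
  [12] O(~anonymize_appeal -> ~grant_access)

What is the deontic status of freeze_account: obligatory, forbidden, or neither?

Premise 5 is O(freeze_account -> ~vacate_premises); even if O(~vacate_premises) held, inferring O(freeze_account) would be affirming the consequent — invalid.
No premise or chain of K-axiom applications forces O(freeze_account), and none forces O(~freeze_account). So freeze_account is neither obligatory nor forbidden under these norms.

Neither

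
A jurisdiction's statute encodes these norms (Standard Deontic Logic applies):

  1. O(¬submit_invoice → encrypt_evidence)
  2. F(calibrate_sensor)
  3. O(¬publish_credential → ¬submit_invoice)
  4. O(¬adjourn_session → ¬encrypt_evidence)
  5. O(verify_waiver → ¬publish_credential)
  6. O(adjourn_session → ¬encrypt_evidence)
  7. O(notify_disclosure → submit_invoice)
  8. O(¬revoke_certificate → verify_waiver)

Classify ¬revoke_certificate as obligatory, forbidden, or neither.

Forbidden

Premises 4 and 6 cover both cases: O(¬adjourn_session → ¬encrypt_evidence) and O(adjourn_session → ¬encrypt_evidence). Since ¬adjourn_session ∨ adjourn_session is a tautology, O(¬encrypt_evidence) follows.
The contrapositive of premise 1 (O(¬submit_invoice → encrypt_evidence)) is O(¬encrypt_evidence → submit_invoice), and O(¬encrypt_evidence) is already established, so O(submit_invoice).
The contrapositive of premise 3 (O(¬publish_credential → ¬submit_invoice)) is O(submit_invoice → publish_credential), and O(submit_invoice) is already established, so O(publish_credential).
The contrapositive of premise 5 (O(verify_waiver → ¬publish_credential)) is O(publish_credential → ¬verify_waiver), and O(publish_credential) is already established, so O(¬verify_waiver).
The contrapositive of premise 8 (O(¬revoke_certificate → verify_waiver)) is O(¬verify_waiver → revoke_certificate), and O(¬verify_waiver) is already established, so O(revoke_certificate).
Premises 2, 7 do not contribute to this derivation.
Thus O(revoke_certificate), which is F(¬revoke_certificate): ¬revoke_certificate is forbidden.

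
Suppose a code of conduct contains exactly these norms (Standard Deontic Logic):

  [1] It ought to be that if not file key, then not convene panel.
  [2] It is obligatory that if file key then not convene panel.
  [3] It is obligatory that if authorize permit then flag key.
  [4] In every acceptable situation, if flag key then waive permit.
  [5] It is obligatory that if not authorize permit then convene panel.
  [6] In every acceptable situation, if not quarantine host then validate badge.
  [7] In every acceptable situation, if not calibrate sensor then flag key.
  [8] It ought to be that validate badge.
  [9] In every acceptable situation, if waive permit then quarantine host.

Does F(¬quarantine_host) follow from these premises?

By case analysis on ¬file_key: premise 1 gives O(¬file_key → ¬convene_panel) and premise 2 gives O(file_key → ¬convene_panel), so O(¬convene_panel) either way.
The contrapositive of premise 5 (O(¬authorize_permit → convene_panel)) is O(¬convene_panel → authorize_permit), and O(¬convene_panel) is already established, so O(authorize_permit).
Premise 3 is O(authorize_permit → flag_key); since O(authorize_permit), deontic closure gives O(flag_key).
Applying K to premise 4 (O(flag_key → waive_permit)) and O(flag_key) yields O(waive_permit).
Premise 9 is O(waive_permit → quarantine_host); since O(waive_permit), deontic closure gives O(quarantine_host).
Premises 6, 7, 8 do not contribute to this derivation.
So O(quarantine_host) holds, i.e. F(¬quarantine_host). The claim follows.

Yes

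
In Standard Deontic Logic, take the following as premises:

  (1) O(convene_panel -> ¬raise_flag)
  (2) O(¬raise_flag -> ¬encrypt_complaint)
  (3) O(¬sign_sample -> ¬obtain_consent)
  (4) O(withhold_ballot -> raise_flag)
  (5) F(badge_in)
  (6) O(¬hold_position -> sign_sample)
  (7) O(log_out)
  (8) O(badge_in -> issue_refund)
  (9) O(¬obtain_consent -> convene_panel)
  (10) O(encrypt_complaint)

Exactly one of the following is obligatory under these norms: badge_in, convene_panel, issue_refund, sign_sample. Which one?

sign_sample

From premise 10 we have O(encrypt_complaint).
Premise 2 is O(¬raise_flag -> ¬encrypt_complaint); contrapositively O(encrypt_complaint -> raise_flag). Since O(encrypt_complaint) holds, K gives O(raise_flag).
The contrapositive of premise 1 (O(convene_panel -> ¬raise_flag)) is O(raise_flag -> ¬convene_panel), and O(raise_flag) is already established, so O(¬convene_panel).
Premise 9, O(¬obtain_consent -> convene_panel), contraposes to O(¬convene_panel -> obtain_consent); with O(¬convene_panel) we get O(obtain_consent).
Premise 3 is O(¬sign_sample -> ¬obtain_consent); contrapositively O(obtain_consent -> sign_sample). Since O(obtain_consent) holds, K gives O(sign_sample).
So O(sign_sample) holds — sign_sample is obligatory. None of the other listed options is made obligatory by any chain of premises.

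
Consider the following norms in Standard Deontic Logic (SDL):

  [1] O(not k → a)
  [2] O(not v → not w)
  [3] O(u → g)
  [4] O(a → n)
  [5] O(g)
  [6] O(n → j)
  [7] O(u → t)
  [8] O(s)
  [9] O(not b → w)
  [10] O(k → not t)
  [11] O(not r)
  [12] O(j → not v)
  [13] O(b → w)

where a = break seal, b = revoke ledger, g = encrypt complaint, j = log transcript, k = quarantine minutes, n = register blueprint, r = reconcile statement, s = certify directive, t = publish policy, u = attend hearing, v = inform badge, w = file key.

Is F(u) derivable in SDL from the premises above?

Premises 13 and 9 are O(b → w) and O(not b → w); every ideal world satisfies b or not b, so in either case w holds — hence O(w).
Premise 2 is O(not v → not w); contrapositively O(w → v). Since O(w) holds, K gives O(v).
Premise 12 is O(j → not v); contrapositively O(v → not j). Since O(v) holds, K gives O(not j).
Premise 6 is O(n → j); contrapositively O(not j → not n). Since O(not j) holds, K gives O(not n).
The contrapositive of premise 4 (O(a → n)) is O(not n → not a), and O(not n) is already established, so O(not a).
Premise 1 is O(not k → a); contrapositively O(not a → k). Since O(not a) holds, K gives O(k).
Applying K to premise 10 (O(k → not t)) and O(k) yields O(not t).
The contrapositive of premise 7 (O(u → t)) is O(not t → not u), and O(not t) is already established, so O(not u).
Premises 3, 5, 8, 11 do not contribute to this derivation.
So O(not u) holds, i.e. F(u). The claim follows.

Yes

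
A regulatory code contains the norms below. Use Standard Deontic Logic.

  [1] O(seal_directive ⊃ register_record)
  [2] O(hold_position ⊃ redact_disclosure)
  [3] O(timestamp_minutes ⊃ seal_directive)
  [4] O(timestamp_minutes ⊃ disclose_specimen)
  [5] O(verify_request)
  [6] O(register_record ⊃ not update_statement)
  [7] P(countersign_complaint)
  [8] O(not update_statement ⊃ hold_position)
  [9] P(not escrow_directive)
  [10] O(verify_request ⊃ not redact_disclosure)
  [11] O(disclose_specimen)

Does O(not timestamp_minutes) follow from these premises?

Yes

Premise 5 states O(verify_request) outright.
With premise 10, O(verify_request ⊃ not redact_disclosure), the K-axiom yields O(not redact_disclosure).
Premise 2, O(hold_position ⊃ redact_disclosure), contraposes to O(not redact_disclosure ⊃ not hold_position); with O(not redact_disclosure) we get O(not hold_position).
The contrapositive of premise 8 (O(not update_statement ⊃ hold_position)) is O(not hold_position ⊃ update_statement), and O(not hold_position) is already established, so O(update_statement).
Premise 6 is O(register_record ⊃ not update_statement); contrapositively O(update_statement ⊃ not register_record). Since O(update_statement) holds, K gives O(not register_record).
Premise 1 is O(seal_directive ⊃ register_record); contrapositively O(not register_record ⊃ not seal_directive). Since O(not register_record) holds, K gives O(not seal_directive).
The contrapositive of premise 3 (O(timestamp_minutes ⊃ seal_directive)) is O(not seal_directive ⊃ not timestamp_minutes), and O(not seal_directive) is already established, so O(not timestamp_minutes).
Premises 4, 7, 9, 11 do not contribute to this derivation.
So O(not timestamp_minutes) follows.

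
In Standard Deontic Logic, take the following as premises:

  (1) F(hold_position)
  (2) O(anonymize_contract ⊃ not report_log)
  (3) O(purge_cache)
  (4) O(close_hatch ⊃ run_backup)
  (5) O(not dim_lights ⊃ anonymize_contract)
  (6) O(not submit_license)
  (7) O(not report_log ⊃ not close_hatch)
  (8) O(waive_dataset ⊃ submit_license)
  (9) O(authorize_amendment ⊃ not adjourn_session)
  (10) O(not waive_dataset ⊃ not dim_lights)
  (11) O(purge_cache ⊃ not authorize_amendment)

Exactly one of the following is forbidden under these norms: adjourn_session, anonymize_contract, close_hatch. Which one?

Premise 6 gives O(not submit_license).
Premise 8 is O(waive_dataset ⊃ submit_license); contrapositively O(not submit_license ⊃ not waive_dataset). Since O(not submit_license) holds, K gives O(not waive_dataset).
Applying K to premise 10 (O(not waive_dataset ⊃ not dim_lights)) and O(not waive_dataset) yields O(not dim_lights).
Premise 5 is O(not dim_lights ⊃ anonymize_contract); since O(not dim_lights), deontic closure gives O(anonymize_contract).
From O(anonymize_contract) and premise 2, O(anonymize_contract ⊃ not report_log), we obtain O(not report_log).
From O(not report_log) and premise 7, O(not report_log ⊃ not close_hatch), we obtain O(not close_hatch).
So O(not close_hatch) holds, i.e. close_hatch is forbidden. None of the other listed options is forbidden under the premises.

close_hatch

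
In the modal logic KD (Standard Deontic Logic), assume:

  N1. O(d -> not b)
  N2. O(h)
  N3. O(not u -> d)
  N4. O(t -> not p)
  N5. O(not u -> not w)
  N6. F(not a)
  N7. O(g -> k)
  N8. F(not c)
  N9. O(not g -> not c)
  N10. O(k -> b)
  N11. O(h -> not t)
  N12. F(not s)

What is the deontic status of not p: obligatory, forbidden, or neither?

Neither

Premise 4 is O(t -> not p), but O(t) is not derivable from the premises, so it does not yield O(not p).
No premise or chain of K-axiom applications forces O(not p), and none forces O(p). So not p is neither obligatory nor forbidden under these norms.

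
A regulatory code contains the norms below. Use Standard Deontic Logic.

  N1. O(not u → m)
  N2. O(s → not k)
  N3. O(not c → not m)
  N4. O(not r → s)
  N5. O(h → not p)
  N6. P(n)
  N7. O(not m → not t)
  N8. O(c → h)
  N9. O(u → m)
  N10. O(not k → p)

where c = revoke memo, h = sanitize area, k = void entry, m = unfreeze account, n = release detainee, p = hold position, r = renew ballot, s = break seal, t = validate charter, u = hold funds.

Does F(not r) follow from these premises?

Yes

Premises 1 and 9 cover both cases: O(not u → m) and O(u → m). Since not u ∨ u is a tautology, O(m) follows.
Premise 3, O(not c → not m), contraposes to O(m → c); with O(m) we get O(c).
Premise 8 is O(c → h); since O(c), deontic closure gives O(h).
Premise 5 is O(h → not p); since O(h), deontic closure gives O(not p).
The contrapositive of premise 10 (O(not k → p)) is O(not p → k), and O(not p) is already established, so O(k).
Premise 2, O(s → not k), contraposes to O(k → not s); with O(k) we get O(not s).
Premise 4 is O(not r → s); contrapositively O(not s → r). Since O(not s) holds, K gives O(r).
Premises 6, 7 do not contribute to this derivation.
So O(r) holds, i.e. F(not r). The claim follows.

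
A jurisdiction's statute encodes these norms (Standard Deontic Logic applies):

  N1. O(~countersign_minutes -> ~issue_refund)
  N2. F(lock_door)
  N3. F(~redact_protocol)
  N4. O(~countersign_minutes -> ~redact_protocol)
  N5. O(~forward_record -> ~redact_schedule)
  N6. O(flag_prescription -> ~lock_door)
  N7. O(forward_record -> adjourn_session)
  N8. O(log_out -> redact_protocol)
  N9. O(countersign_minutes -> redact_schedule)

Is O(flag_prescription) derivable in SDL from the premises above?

Premise 6 is O(flag_prescription -> ~lock_door); even if O(~lock_door) held, inferring O(flag_prescription) would be affirming the consequent — invalid.
No other premise forces O(flag_prescription). An ideal world satisfying every premise can still have flag_prescription false, so O(flag_prescription) is not derivable.

No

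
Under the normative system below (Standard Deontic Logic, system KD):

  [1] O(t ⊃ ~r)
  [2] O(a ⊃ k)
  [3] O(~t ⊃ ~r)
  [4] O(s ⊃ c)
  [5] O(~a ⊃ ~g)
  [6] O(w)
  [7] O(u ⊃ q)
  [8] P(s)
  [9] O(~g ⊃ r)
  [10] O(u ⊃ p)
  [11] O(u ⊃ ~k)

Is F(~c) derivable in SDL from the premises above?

No

Premise 4 is O(s ⊃ c), but O(s) is not derivable from the premises (the permission P(s) asserts only ~O(~s), not O(s)), so it does not yield O(c).
No other premise forces O(c). An ideal world satisfying every premise can still have ~c true, so F(~c) is not derivable.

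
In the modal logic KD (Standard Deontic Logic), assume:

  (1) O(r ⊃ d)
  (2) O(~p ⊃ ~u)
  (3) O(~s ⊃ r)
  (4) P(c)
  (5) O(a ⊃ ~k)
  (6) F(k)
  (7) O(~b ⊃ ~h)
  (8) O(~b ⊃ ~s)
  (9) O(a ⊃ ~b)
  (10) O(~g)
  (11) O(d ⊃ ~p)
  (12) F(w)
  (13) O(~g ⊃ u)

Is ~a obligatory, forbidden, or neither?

From premise 10 we have O(~g).
Applying K to premise 13 (O(~g ⊃ u)) and O(~g) yields O(u).
Premise 2, O(~p ⊃ ~u), contraposes to O(u ⊃ p); with O(u) we get O(p).
Premise 11 is O(d ⊃ ~p); contrapositively O(p ⊃ ~d). Since O(p) holds, K gives O(~d).
The contrapositive of premise 1 (O(r ⊃ d)) is O(~d ⊃ ~r), and O(~d) is already established, so O(~r).
The contrapositive of premise 3 (O(~s ⊃ r)) is O(~r ⊃ s), and O(~r) is already established, so O(s).
The contrapositive of premise 8 (O(~b ⊃ ~s)) is O(s ⊃ b), and O(s) is already established, so O(b).
Premise 9 is O(a ⊃ ~b); contrapositively O(b ⊃ ~a). Since O(b) holds, K gives O(~a).
Premises 4, 5, 6, 7, 12 do not contribute to this derivation.
Hence ~a is obligatory.

Obligatory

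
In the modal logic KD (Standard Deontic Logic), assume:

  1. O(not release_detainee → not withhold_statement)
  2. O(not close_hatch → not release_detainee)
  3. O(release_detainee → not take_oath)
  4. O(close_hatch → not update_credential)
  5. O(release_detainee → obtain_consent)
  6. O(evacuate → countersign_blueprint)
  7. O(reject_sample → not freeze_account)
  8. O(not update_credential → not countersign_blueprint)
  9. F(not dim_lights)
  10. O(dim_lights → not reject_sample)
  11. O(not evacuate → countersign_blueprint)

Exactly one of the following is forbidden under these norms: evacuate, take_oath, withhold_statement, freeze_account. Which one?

Premises 6 and 11 are O(evacuate → countersign_blueprint) and O(not evacuate → countersign_blueprint); every ideal world satisfies evacuate or not evacuate, so in either case countersign_blueprint holds — hence O(countersign_blueprint).
Premise 8, O(not update_credential → not countersign_blueprint), contraposes to O(countersign_blueprint → update_credential); with O(countersign_blueprint) we get O(update_credential).
Premise 4, O(close_hatch → not update_credential), contraposes to O(update_credential → not close_hatch); with O(update_credential) we get O(not close_hatch).
Applying K to premise 2 (O(not close_hatch → not release_detainee)) and O(not close_hatch) yields O(not release_detainee).
From O(not release_detainee) and premise 1, O(not release_detainee → not withhold_statement), we obtain O(not withhold_statement).
So O(not withhold_statement) holds, i.e. withhold_statement is forbidden. None of the other listed options is forbidden under the premises.

withhold_statement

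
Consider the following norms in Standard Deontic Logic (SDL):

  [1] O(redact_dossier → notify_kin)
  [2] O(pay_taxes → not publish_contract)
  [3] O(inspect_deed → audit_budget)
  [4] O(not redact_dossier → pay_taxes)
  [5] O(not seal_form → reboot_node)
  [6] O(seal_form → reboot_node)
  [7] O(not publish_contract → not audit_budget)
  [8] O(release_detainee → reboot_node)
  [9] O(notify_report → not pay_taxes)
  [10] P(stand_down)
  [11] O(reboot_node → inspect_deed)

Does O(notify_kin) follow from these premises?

Yes

Premises 6 and 5 are O(seal_form → reboot_node) and O(not seal_form → reboot_node); every ideal world satisfies seal_form or not seal_form, so in either case reboot_node holds — hence O(reboot_node).
Premise 11 is O(reboot_node → inspect_deed); since O(reboot_node), deontic closure gives O(inspect_deed).
From O(inspect_deed) and premise 3, O(inspect_deed → audit_budget), we obtain O(audit_budget).
Premise 7 is O(not publish_contract → not audit_budget); contrapositively O(audit_budget → publish_contract). Since O(audit_budget) holds, K gives O(publish_contract).
Premise 2, O(pay_taxes → not publish_contract), contraposes to O(publish_contract → not pay_taxes); with O(publish_contract) we get O(not pay_taxes).
Premise 4, O(not redact_dossier → pay_taxes), contraposes to O(not pay_taxes → redact_dossier); with O(not pay_taxes) we get O(redact_dossier).
Applying K to premise 1 (O(redact_dossier → notify_kin)) and O(redact_dossier) yields O(notify_kin).
Premises 8, 9, 10 do not contribute to this derivation.
So O(notify_kin) follows.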